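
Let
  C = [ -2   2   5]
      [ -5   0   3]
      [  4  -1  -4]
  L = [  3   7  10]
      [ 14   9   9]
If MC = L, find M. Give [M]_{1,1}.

Since C sits to the right of M, M = LC⁻¹.
det C = 3, so C⁻¹ = [[1, 1, 2], [-8/3, -4, -19/3], [5/3, 2, 10/3]].
M = LC⁻¹ = [[3, 7, 10], [14, 9, 9]] · [[1, 1, 2], [-8/3, -4, -19/3], [5/3, 2, 10/3]] = [[1, -5, -5], [5, -4, 1]].

1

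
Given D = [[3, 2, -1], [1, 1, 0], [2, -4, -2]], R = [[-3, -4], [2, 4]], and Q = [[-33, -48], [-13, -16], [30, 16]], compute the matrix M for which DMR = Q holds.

Left-multiply by D⁻¹ and right-multiply by R⁻¹: M = D⁻¹QR⁻¹.
det D = 4; the adjugate gives D⁻¹ = [[-1/2, 2, 1/4], [1/2, -1, -1/4], [-3/2, 4, 1/4]].
det R = -4, so R⁻¹ = [[-1, -1], [1/2, 3/4]].
D⁻¹Q = [[-2, -4], [-11, -12], [5, 12]].
M = (D⁻¹Q)R⁻¹ = [[0, -1], [5, 2], [1, 4]].

M = [[0, -1], [5, 2], [1, 4]]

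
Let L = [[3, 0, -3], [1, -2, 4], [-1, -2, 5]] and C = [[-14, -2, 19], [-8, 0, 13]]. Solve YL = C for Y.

Y = [[-5, 1, 0], [-6, 5, -5]]

L is on the right of Y, so right-multiply by L⁻¹: Y = CL⁻¹.
L has determinant 6; L⁻¹ = [[-1/3, 1, -1], [-3/2, 2, -5/2], [-2/3, 1, -1]].
Y = CL⁻¹ = [[-14, -2, 19], [-8, 0, 13]] · [[-1/3, 1, -1], [-3/2, 2, -5/2], [-2/3, 1, -1]] = [[-5, 1, 0], [-6, 5, -5]].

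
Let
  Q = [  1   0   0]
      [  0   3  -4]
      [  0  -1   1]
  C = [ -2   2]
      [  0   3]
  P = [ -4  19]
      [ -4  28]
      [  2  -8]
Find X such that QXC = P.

Isolating X: multiply by Q⁻¹ from the left and C⁻¹ from the right, so X = Q⁻¹PC⁻¹.
det Q = -1, so Q⁻¹ = [[1, 0, 0], [0, -1, -4], [0, -1, -3]].
det C = -6, so C⁻¹ = [[-1/2, 1/3], [0, 1/3]].
Q⁻¹P = [[-4, 19], [-4, 4], [-2, -4]].
X = (Q⁻¹P)C⁻¹ = [[2, 5], [2, 0], [1, -2]].

X = [[2, 5], [2, 0], [1, -2]]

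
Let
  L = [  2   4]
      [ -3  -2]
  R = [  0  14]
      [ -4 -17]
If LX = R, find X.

X = [[2, 5], [-1, 1]]

Left-multiplying both sides by L⁻¹ gives X = L⁻¹R.
L has determinant 8; L⁻¹ = [[-1/4, -1/2], [3/8, 1/4]].
X = L⁻¹R = [[-1/4, -1/2], [3/8, 1/4]] · [[0, 14], [-4, -17]] = [[2, 5], [-1, 1]].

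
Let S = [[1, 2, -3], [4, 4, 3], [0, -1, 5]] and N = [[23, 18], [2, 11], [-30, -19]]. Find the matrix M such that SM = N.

S is on the left of M, so left-multiply by S⁻¹: M = S⁻¹N.
det S = -5, so S⁻¹ = [[-23/5, 7/5, -18/5], [4, -1, 3], [4/5, -1/5, 4/5]].
M = S⁻¹N = [[-23/5, 7/5, -18/5], [4, -1, 3], [4/5, -1/5, 4/5]] · [[23, 18], [2, 11], [-30, -19]] = [[5, 1], [0, 4], [-6, -3]].

M = [[5, 1], [0, 4], [-6, -3]]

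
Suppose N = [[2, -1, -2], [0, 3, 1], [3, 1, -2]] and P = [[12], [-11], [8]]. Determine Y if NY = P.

Y = [[0], [-2], [-5]]

Left-multiplying both sides by N⁻¹ gives Y = N⁻¹P.
N has determinant 1; N⁻¹ = [[-7, -4, 5], [3, 2, -2], [-9, -5, 6]].
Y = N⁻¹P = [[-7, -4, 5], [3, 2, -2], [-9, -5, 6]] · [[12], [-11], [8]] = [[0], [-2], [-5]].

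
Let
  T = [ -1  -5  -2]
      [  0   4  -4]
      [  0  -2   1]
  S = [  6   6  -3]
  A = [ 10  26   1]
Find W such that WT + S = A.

WT = A − S = [[4, 20, 4]].
Right-multiplying both sides by T⁻¹ gives W = (A − S)T⁻¹.
det T = 4, so T⁻¹ = [[-1, 9/4, 7], [0, -1/4, -1], [0, -1/2, -1]].
W = (A − S)T⁻¹ = [[-4, 2, 4]].

W = [[-4, 2, 4]]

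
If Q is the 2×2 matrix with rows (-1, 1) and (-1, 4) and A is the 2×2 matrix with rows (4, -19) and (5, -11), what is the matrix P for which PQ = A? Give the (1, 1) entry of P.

1

Right-multiplying both sides by Q⁻¹ gives P = AQ⁻¹.
det Q = -3, so Q⁻¹ = [[-4/3, 1/3], [-1/3, 1/3]].
P = AQ⁻¹ = [[4, -19], [5, -11]] · [[-4/3, 1/3], [-1/3, 1/3]] = [[1, -5], [-3, -2]].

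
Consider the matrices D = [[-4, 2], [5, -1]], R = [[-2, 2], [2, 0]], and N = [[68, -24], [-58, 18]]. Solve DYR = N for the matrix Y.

Y = [[1, -3], [-4, 5]]

Isolating Y: multiply by D⁻¹ from the left and R⁻¹ from the right, so Y = D⁻¹NR⁻¹.
det D = -6, so D⁻¹ = [[1/6, 1/3], [5/6, 2/3]].
det R = -4, so R⁻¹ = [[0, 1/2], [1/2, 1/2]].
D⁻¹N = [[-8, 2], [18, -8]].
Y = (D⁻¹N)R⁻¹ = [[1, -3], [-4, 5]].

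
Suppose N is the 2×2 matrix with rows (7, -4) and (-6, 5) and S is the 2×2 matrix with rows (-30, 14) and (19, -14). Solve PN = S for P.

P = [[-6, -2], [1, -2]]

Right-multiplying both sides by N⁻¹ gives P = SN⁻¹.
det N = 11, so N⁻¹ = [[5/11, 4/11], [6/11, 7/11]].
P = SN⁻¹ = [[-30, 14], [19, -14]] · [[5/11, 4/11], [6/11, 7/11]] = [[-6, -2], [1, -2]].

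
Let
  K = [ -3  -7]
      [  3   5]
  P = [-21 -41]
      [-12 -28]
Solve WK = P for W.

Right-multiplying both sides by K⁻¹ gives W = PK⁻¹.
det K = 6; the adjugate gives K⁻¹ = [[5/6, 7/6], [-1/2, -1/2]].
W = PK⁻¹ = [[-21, -41], [-12, -28]] · [[5/6, 7/6], [-1/2, -1/2]] = [[3, -4], [4, 0]].

W = [[3, -4], [4, 0]]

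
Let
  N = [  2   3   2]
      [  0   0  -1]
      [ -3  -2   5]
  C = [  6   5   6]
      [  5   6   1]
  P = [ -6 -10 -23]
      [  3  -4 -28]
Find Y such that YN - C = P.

Y = [[-3, 1, -2], [-2, 3, -4]]

YN = P + C = [[0, -5, -17], [8, 2, -27]].
Since N sits to the right of Y, Y = (P + C)N⁻¹.
N has determinant 5; N⁻¹ = [[-2/5, -19/5, -3/5], [3/5, 16/5, 2/5], [0, -1, 0]].
Y = (P + C)N⁻¹ = [[-3, 1, -2], [-2, 3, -4]].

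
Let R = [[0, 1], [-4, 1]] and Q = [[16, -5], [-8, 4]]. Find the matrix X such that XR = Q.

X = [[-1, -4], [2, 2]]

Since R sits to the right of X, X = QR⁻¹.
det R = 4; the adjugate gives R⁻¹ = [[1/4, -1/4], [1, 0]].
X = QR⁻¹ = [[16, -5], [-8, 4]] · [[1/4, -1/4], [1, 0]] = [[-1, -4], [2, 2]].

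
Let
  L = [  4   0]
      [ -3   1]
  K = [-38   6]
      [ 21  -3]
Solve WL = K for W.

W = [[-5, 6], [3, -3]]

Right-multiplying both sides by L⁻¹ gives W = KL⁻¹.
L has determinant 4; L⁻¹ = [[1/4, 0], [3/4, 1]].
W = KL⁻¹ = [[-38, 6], [21, -3]] · [[1/4, 0], [3/4, 1]] = [[-5, 6], [3, -3]].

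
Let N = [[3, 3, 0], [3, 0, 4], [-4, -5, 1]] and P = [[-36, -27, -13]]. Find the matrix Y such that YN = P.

Y = [[-4, -4, 3]]

Since N sits to the right of Y, Y = PN⁻¹.
N has determinant 3; N⁻¹ = [[20/3, -1, 4], [-19/3, 1, -4], [-5, 1, -3]].
Y = PN⁻¹ = [[-36, -27, -13]] · [[20/3, -1, 4], [-19/3, 1, -4], [-5, 1, -3]] = [[-4, -4, 3]].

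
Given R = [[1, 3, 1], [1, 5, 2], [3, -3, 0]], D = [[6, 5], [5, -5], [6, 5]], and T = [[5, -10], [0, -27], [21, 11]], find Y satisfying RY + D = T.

Y = [[4, -3], [-1, -5], [-2, 3]]

RY = T − D = [[-1, -15], [-5, -22], [15, 6]].
Since R multiplies Y on the left, Y = R⁻¹(T − D).
det R = 6, so R⁻¹ = [[1, -1/2, 1/6], [1, -1/2, -1/6], [-3, 2, 1/3]].
Y = R⁻¹(T − D) = [[4, -3], [-1, -5], [-2, 3]].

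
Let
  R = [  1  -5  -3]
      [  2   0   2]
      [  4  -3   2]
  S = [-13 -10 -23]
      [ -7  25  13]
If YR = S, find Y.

Y = [[5, 1, -5], [-5, -1, 0]]

Since R sits to the right of Y, Y = SR⁻¹.
R has determinant 4; R⁻¹ = [[3/2, 19/4, -5/2], [1, 7/2, -2], [-3/2, -17/4, 5/2]].
Y = SR⁻¹ = [[-13, -10, -23], [-7, 25, 13]] · [[3/2, 19/4, -5/2], [1, 7/2, -2], [-3/2, -17/4, 5/2]] = [[5, 1, -5], [-5, -1, 0]].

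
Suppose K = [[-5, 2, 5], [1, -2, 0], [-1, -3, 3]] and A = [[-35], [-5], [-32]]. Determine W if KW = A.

K is on the left of W, so left-multiply by K⁻¹: W = K⁻¹A.
det K = -1; the adjugate gives K⁻¹ = [[6, 21, -10], [3, 10, -5], [5, 17, -8]].
W = K⁻¹A = [[6, 21, -10], [3, 10, -5], [5, 17, -8]] · [[-35], [-5], [-32]] = [[5], [5], [-4]].

W = [[5], [5], [-4]]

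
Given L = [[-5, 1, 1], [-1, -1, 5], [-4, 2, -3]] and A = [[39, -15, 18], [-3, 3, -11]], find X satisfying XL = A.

X = [[-6, 3, -3], [3, -4, -2]]

L is on the right of X, so right-multiply by L⁻¹: X = AL⁻¹.
det L = 6, so L⁻¹ = [[-7/6, 5/6, 1], [-23/6, 19/6, 4], [-1, 1, 1]].
X = AL⁻¹ = [[39, -15, 18], [-3, 3, -11]] · [[-7/6, 5/6, 1], [-23/6, 19/6, 4], [-1, 1, 1]] = [[-6, 3, -3], [3, -4, -2]].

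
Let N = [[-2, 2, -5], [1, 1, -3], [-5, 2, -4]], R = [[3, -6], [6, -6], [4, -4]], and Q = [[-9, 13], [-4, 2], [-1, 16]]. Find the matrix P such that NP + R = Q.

NP = Q − R = [[-12, 19], [-10, 8], [-5, 20]].
Since N multiplies P on the left, P = N⁻¹(Q − R).
det N = -1; the adjugate gives N⁻¹ = [[-2, 2, 1], [-19, 17, 11], [-7, 6, 4]].
P = N⁻¹(Q − R) = [[-1, -2], [3, -5], [4, -5]].

P = [[-1, -2], [3, -5], [4, -5]]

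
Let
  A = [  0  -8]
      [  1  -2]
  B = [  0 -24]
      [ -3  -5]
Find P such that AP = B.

Since A multiplies P on the left, P = A⁻¹B.
det A = 8, so A⁻¹ = [[-1/4, 1], [-1/8, 0]].
P = A⁻¹B = [[-1/4, 1], [-1/8, 0]] · [[0, -24], [-3, -5]] = [[-3, 1], [0, 3]].

P = [[-3, 1], [0, 3]]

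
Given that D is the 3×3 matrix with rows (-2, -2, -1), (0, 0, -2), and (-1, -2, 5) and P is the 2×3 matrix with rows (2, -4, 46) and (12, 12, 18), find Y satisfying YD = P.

Y = [[-4, -6, 6], [-6, -6, 0]]

D is on the right of Y, so right-multiply by D⁻¹: Y = PD⁻¹.
det D = 4, so D⁻¹ = [[-1, 3, 1], [1/2, -11/4, -1], [0, -1/2, 0]].
Y = PD⁻¹ = [[2, -4, 46], [12, 12, 18]] · [[-1, 3, 1], [1/2, -11/4, -1], [0, -1/2, 0]] = [[-4, -6, 6], [-6, -6, 0]].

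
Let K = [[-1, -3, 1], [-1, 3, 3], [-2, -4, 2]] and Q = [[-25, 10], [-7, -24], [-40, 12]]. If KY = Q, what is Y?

Since K multiplies Y on the left, Y = K⁻¹Q.
K has determinant 4; K⁻¹ = [[9/2, 1/2, -3], [-1, 0, 1/2], [5/2, 1/2, -3/2]].
Y = K⁻¹Q = [[9/2, 1/2, -3], [-1, 0, 1/2], [5/2, 1/2, -3/2]] · [[-25, 10], [-7, -24], [-40, 12]] = [[4, -3], [5, -4], [-6, -5]].

Y = [[4, -3], [5, -4], [-6, -5]]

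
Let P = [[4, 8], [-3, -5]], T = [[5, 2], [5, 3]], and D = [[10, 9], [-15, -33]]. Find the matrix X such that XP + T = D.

X = [[-1, -3], [-2, 4]]

XP = D − T = [[5, 7], [-20, -36]].
Since P sits to the right of X, X = (D − T)P⁻¹.
P has determinant 4; P⁻¹ = [[-5/4, -2], [3/4, 1]].
X = (D − T)P⁻¹ = [[-1, -3], [-2, 4]].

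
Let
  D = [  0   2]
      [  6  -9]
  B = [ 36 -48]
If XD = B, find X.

Since D sits to the right of X, X = BD⁻¹.
D has determinant -12; D⁻¹ = [[3/4, 1/6], [1/2, 0]].
X = BD⁻¹ = [[36, -48]] · [[3/4, 1/6], [1/2, 0]] = [[3, 6]].

X = [[3, 6]]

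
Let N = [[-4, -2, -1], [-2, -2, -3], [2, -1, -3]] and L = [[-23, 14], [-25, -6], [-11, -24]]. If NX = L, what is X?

N is on the left of X, so left-multiply by N⁻¹: X = N⁻¹L.
N has determinant 6; N⁻¹ = [[1/2, -5/6, 2/3], [-2, 7/3, -5/3], [1, -4/3, 2/3]].
X = N⁻¹L = [[1/2, -5/6, 2/3], [-2, 7/3, -5/3], [1, -4/3, 2/3]] · [[-23, 14], [-25, -6], [-11, -24]] = [[2, -4], [6, -2], [3, 6]].

X = [[2, -4], [6, -2], [3, 6]]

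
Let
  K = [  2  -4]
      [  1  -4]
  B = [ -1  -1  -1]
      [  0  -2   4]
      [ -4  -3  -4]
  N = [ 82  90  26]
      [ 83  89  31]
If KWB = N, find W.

Left-multiply by K⁻¹ and right-multiply by B⁻¹: W = K⁻¹NB⁻¹.
det K = -4, so K⁻¹ = [[1, -1], [1/4, -1/2]].
B has determinant 4; B⁻¹ = [[5, -1/4, -3/2], [-4, 0, 1], [-2, 1/4, 1/2]].
K⁻¹N = [[-1, 1, -5], [-21, -22, -9]].
W = (K⁻¹N)B⁻¹ = [[1, -1, 0], [1, 3, 5]].

W = [[1, -1, 0], [1, 3, 5]]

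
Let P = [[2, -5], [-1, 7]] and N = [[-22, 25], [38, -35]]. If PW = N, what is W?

Since P multiplies W on the left, W = P⁻¹N.
det P = 9, so P⁻¹ = [[7/9, 5/9], [1/9, 2/9]].
W = P⁻¹N = [[7/9, 5/9], [1/9, 2/9]] · [[-22, 25], [38, -35]] = [[4, 0], [6, -5]].

W = [[4, 0], [6, -5]]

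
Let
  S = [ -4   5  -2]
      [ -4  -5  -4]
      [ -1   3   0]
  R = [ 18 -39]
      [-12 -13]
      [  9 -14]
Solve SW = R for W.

Since S multiplies W on the left, W = S⁻¹R.
det S = 6, so S⁻¹ = [[2, -1, -5], [2/3, -1/3, -4/3], [-17/6, 7/6, 20/3]].
W = S⁻¹R = [[2, -1, -5], [2/3, -1/3, -4/3], [-17/6, 7/6, 20/3]] · [[18, -39], [-12, -13], [9, -14]] = [[3, 5], [4, -3], [-5, 2]].

W = [[3, 5], [4, -3], [-5, 2]]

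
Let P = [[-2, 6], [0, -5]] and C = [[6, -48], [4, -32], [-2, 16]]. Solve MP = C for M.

M = [[-3, 6], [-2, 4], [1, -2]]

P is on the right of M, so right-multiply by P⁻¹: M = CP⁻¹.
P has determinant 10; P⁻¹ = [[-1/2, -3/5], [0, -1/5]].
M = CP⁻¹ = [[6, -48], [4, -32], [-2, 16]] · [[-1/2, -3/5], [0, -1/5]] = [[-3, 6], [-2, 4], [1, -2]].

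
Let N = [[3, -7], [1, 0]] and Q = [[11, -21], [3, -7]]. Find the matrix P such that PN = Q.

P = [[3, 2], [1, 0]]

Since N sits to the right of P, P = QN⁻¹.
det N = 7, so N⁻¹ = [[0, 1], [-1/7, 3/7]].
P = QN⁻¹ = [[11, -21], [3, -7]] · [[0, 1], [-1/7, 3/7]] = [[3, 2], [1, 0]].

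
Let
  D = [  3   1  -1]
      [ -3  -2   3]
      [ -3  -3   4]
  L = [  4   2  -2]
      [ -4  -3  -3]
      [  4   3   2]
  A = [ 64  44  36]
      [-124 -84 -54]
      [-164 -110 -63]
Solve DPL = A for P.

P = D⁻¹AL⁻¹ (apply D⁻¹ on the left and L⁻¹ on the right).
D has determinant 3; D⁻¹ = [[1/3, -1/3, 1/3], [1, 3, -2], [1, 2, -1]].
det L = 4; the adjugate gives L⁻¹ = [[3/4, -5/2, -3], [-1, 4, 5], [0, -1, -1]].
D⁻¹A = [[8, 6, 9], [20, 12, 0], [-20, -14, -9]].
P = (D⁻¹A)L⁻¹ = [[0, -5, -3], [3, -2, 0], [-1, 3, -1]].

P = [[0, -5, -3], [3, -2, 0], [-1, 3, -1]]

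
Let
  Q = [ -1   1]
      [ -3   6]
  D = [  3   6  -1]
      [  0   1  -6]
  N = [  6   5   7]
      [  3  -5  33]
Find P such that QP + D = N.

QP = N − D = [[3, -1, 8], [3, -6, 39]].
Q is on the left of P, so left-multiply by Q⁻¹: P = Q⁻¹(N − D).
det Q = -3; the adjugate gives Q⁻¹ = [[-2, 1/3], [-1, 1/3]].
P = Q⁻¹(N − D) = [[-5, 0, -3], [-2, -1, 5]].

P = [[-5, 0, -3], [-2, -1, 5]]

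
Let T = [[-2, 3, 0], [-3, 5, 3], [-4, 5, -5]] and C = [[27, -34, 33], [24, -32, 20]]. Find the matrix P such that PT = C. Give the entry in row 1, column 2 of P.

T is on the right of P, so right-multiply by T⁻¹: P = CT⁻¹.
det T = -1, so T⁻¹ = [[40, -15, -9], [27, -10, -6], [-5, 2, 1]].
P = CT⁻¹ = [[27, -34, 33], [24, -32, 20]] · [[40, -15, -9], [27, -10, -6], [-5, 2, 1]] = [[-3, 1, -6], [-4, 0, -4]].

1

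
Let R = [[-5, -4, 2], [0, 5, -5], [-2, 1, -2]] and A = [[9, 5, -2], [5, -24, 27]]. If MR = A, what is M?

R is on the right of M, so right-multiply by R⁻¹: M = AR⁻¹.
det R = 5, so R⁻¹ = [[-1, -6/5, 2], [2, 14/5, -5], [2, 13/5, -5]].
M = AR⁻¹ = [[9, 5, -2], [5, -24, 27]] · [[-1, -6/5, 2], [2, 14/5, -5], [2, 13/5, -5]] = [[-3, -2, 3], [1, -3, -5]].

M = [[-3, -2, 3], [1, -3, -5]]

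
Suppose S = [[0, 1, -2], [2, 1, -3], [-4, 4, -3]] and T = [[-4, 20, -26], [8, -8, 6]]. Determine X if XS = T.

X = [[-2, 6, 4], [0, 0, -2]]

Right-multiplying both sides by S⁻¹ gives X = TS⁻¹.
det S = -6; the adjugate gives S⁻¹ = [[-3/2, 5/6, 1/6], [-3, 4/3, 2/3], [-2, 2/3, 1/3]].
X = TS⁻¹ = [[-4, 20, -26], [8, -8, 6]] · [[-3/2, 5/6, 1/6], [-3, 4/3, 2/3], [-2, 2/3, 1/3]] = [[-2, 6, 4], [0, 0, -2]].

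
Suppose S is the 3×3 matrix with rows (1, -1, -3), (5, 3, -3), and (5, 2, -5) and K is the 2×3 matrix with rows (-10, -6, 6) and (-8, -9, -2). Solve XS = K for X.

X = [[0, -2, 0], [2, -3, 1]]

Since S sits to the right of X, X = KS⁻¹.
det S = -4, so S⁻¹ = [[9/4, 11/4, -3], [-5/2, -5/2, 3], [5/4, 7/4, -2]].
X = KS⁻¹ = [[-10, -6, 6], [-8, -9, -2]] · [[9/4, 11/4, -3], [-5/2, -5/2, 3], [5/4, 7/4, -2]] = [[0, -2, 0], [2, -3, 1]].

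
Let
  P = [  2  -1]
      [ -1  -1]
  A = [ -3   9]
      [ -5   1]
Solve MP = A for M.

Since P sits to the right of M, M = AP⁻¹.
det P = -3; the adjugate gives P⁻¹ = [[1/3, -1/3], [-1/3, -2/3]].
M = AP⁻¹ = [[-3, 9], [-5, 1]] · [[1/3, -1/3], [-1/3, -2/3]] = [[-4, -5], [-2, 1]].

M = [[-4, -5], [-2, 1]]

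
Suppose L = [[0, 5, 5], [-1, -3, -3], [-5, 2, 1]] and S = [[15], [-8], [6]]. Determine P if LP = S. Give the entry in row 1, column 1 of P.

Since L multiplies P on the left, P = L⁻¹S.
L has determinant -5; L⁻¹ = [[-3/5, -1, 0], [-16/5, -5, 1], [17/5, 5, -1]].
P = L⁻¹S = [[-3/5, -1, 0], [-16/5, -5, 1], [17/5, 5, -1]] · [[15], [-8], [6]] = [[-1], [-2], [5]].

-1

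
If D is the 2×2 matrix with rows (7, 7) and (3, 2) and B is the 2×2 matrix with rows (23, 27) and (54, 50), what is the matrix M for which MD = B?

Right-multiplying both sides by D⁻¹ gives M = BD⁻¹.
det D = -7; the adjugate gives D⁻¹ = [[-2/7, 1], [3/7, -1]].
M = BD⁻¹ = [[23, 27], [54, 50]] · [[-2/7, 1], [3/7, -1]] = [[5, -4], [6, 4]].

M = [[5, -4], [6, 4]]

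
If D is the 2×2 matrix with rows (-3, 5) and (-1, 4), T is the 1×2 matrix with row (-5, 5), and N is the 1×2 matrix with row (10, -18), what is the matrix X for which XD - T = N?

X = [[-1, -2]]

XD = N + T = [[5, -13]].
Since D sits to the right of X, X = (N + T)D⁻¹.
det D = -7, so D⁻¹ = [[-4/7, 5/7], [-1/7, 3/7]].
X = (N + T)D⁻¹ = [[-1, -2]].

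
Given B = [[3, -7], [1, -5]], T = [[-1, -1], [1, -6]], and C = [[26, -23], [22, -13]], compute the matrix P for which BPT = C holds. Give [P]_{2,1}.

4

P = B⁻¹CT⁻¹ (apply B⁻¹ on the left and T⁻¹ on the right).
det B = -8, so B⁻¹ = [[5/8, -7/8], [1/8, -3/8]].
det T = 7, so T⁻¹ = [[-6/7, 1/7], [-1/7, -1/7]].
B⁻¹C = [[-3, -3], [-5, 2]].
P = (B⁻¹C)T⁻¹ = [[3, 0], [4, -1]].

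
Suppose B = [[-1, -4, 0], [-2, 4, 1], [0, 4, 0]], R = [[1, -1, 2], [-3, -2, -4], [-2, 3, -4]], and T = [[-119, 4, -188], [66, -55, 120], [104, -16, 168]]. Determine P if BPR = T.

P = [[4, -5, 2], [5, -5, -3], [-2, 4, -3]]

P = B⁻¹TR⁻¹ (apply B⁻¹ on the left and R⁻¹ on the right).
det B = 4, so B⁻¹ = [[-1, 0, -1], [0, 0, 1/4], [-2, 1, -3]].
det R = -2; the adjugate gives R⁻¹ = [[-10, -1, -4], [2, 0, 1], [13/2, 1/2, 5/2]].
B⁻¹T = [[15, 12, 20], [26, -4, 42], [-8, -15, -8]].
P = (B⁻¹T)R⁻¹ = [[4, -5, 2], [5, -5, -3], [-2, 4, -3]].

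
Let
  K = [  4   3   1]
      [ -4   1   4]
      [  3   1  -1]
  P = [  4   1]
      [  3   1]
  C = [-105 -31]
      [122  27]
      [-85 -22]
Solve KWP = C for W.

Left-multiply by K⁻¹ and right-multiply by P⁻¹: W = K⁻¹CP⁻¹.
det K = -3, so K⁻¹ = [[5/3, -4/3, -11/3], [-8/3, 7/3, 20/3], [7/3, -5/3, -16/3]].
det P = 1, so P⁻¹ = [[1, -1], [-3, 4]].
K⁻¹C = [[-26, -7], [-2, -1], [5, 0]].
W = (K⁻¹C)P⁻¹ = [[-5, -2], [1, -2], [5, -5]].

W = [[-5, -2], [1, -2], [5, -5]]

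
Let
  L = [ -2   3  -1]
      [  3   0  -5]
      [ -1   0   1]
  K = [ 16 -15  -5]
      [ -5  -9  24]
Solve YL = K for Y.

Y = [[-5, 2, 0], [-3, -5, -4]]

Right-multiplying both sides by L⁻¹ gives Y = KL⁻¹.
det L = 6; the adjugate gives L⁻¹ = [[0, -1/2, -5/2], [1/3, -1/2, -13/6], [0, -1/2, -3/2]].
Y = KL⁻¹ = [[16, -15, -5], [-5, -9, 24]] · [[0, -1/2, -5/2], [1/3, -1/2, -13/6], [0, -1/2, -3/2]] = [[-5, 2, 0], [-3, -5, -4]].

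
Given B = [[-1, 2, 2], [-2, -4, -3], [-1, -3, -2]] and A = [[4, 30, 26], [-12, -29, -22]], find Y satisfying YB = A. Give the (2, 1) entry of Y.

-1

Since B sits to the right of Y, Y = AB⁻¹.
det B = 3, so B⁻¹ = [[-1/3, -2/3, 2/3], [-1/3, 4/3, -7/3], [2/3, -5/3, 8/3]].
Y = AB⁻¹ = [[4, 30, 26], [-12, -29, -22]] · [[-1/3, -2/3, 2/3], [-1/3, 4/3, -7/3], [2/3, -5/3, 8/3]] = [[6, -6, 2], [-1, 6, 1]].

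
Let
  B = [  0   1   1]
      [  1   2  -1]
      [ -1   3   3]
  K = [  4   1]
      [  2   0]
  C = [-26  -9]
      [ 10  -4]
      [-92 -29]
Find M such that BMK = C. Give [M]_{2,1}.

-5

Isolating M: multiply by B⁻¹ from the left and K⁻¹ from the right, so M = B⁻¹CK⁻¹.
det B = 3; the adjugate gives B⁻¹ = [[3, 0, -1], [-2/3, 1/3, 1/3], [5/3, -1/3, -1/3]].
det K = -2, so K⁻¹ = [[0, 1/2], [1, -2]].
B⁻¹C = [[14, 2], [-10, -5], [-16, -4]].
M = (B⁻¹C)K⁻¹ = [[2, 3], [-5, 5], [-4, 0]].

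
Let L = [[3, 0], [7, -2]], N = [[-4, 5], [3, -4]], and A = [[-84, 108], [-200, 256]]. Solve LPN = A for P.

Isolating P: multiply by L⁻¹ from the left and N⁻¹ from the right, so P = L⁻¹AN⁻¹.
det L = -6, so L⁻¹ = [[1/3, 0], [7/6, -1/2]].
N has determinant 1; N⁻¹ = [[-4, -5], [-3, -4]].
L⁻¹A = [[-28, 36], [2, -2]].
P = (L⁻¹A)N⁻¹ = [[4, -4], [-2, -2]].

P = [[4, -4], [-2, -2]]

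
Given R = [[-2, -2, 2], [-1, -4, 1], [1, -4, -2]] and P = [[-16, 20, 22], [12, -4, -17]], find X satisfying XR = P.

X = [[6, -2, -6], [-2, -3, 5]]

Right-multiplying both sides by R⁻¹ gives X = PR⁻¹.
R has determinant -6; R⁻¹ = [[-2, 2, -1], [1/6, -1/3, 0], [-4/3, 5/3, -1]].
X = PR⁻¹ = [[-16, 20, 22], [12, -4, -17]] · [[-2, 2, -1], [1/6, -1/3, 0], [-4/3, 5/3, -1]] = [[6, -2, -6], [-2, -3, 5]].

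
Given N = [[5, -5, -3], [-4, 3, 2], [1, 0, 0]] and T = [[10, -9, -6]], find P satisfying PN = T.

P = [[0, -3, -2]]

N is on the right of P, so right-multiply by N⁻¹: P = TN⁻¹.
N has determinant -1; N⁻¹ = [[0, 0, 1], [-2, -3, -2], [3, 5, 5]].
P = TN⁻¹ = [[10, -9, -6]] · [[0, 0, 1], [-2, -3, -2], [3, 5, 5]] = [[0, -3, -2]].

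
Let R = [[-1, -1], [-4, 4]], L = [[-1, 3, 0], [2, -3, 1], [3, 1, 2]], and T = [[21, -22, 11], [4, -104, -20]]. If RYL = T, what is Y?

Y = [[5, -3, 0], [-4, -4, -2]]

Left-multiply by R⁻¹ and right-multiply by L⁻¹: Y = R⁻¹TL⁻¹.
R has determinant -8; R⁻¹ = [[-1/2, -1/8], [-1/2, 1/8]].
det L = 4, so L⁻¹ = [[-7/4, -3/2, 3/4], [-1/4, -1/2, 1/4], [11/4, 5/2, -3/4]].
R⁻¹T = [[-11, 24, -3], [-10, -2, -8]].
Y = (R⁻¹T)L⁻¹ = [[5, -3, 0], [-4, -4, -2]].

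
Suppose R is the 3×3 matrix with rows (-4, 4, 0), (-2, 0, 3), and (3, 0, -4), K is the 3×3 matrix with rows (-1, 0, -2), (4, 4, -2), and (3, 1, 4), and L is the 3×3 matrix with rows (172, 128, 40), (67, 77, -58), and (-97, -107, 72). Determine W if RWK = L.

Left-multiply by R⁻¹ and right-multiply by K⁻¹: W = R⁻¹LK⁻¹.
det R = 4, so R⁻¹ = [[0, 4, 3], [1/4, 4, 3], [0, 3, 2]].
det K = -2; the adjugate gives K⁻¹ = [[-9, 1, -4], [11, -1, 5], [4, -1/2, 2]].
R⁻¹L = [[-23, -13, -16], [20, 19, -6], [7, 17, -30]].
W = (R⁻¹L)K⁻¹ = [[0, -2, -5], [5, 4, 3], [4, 5, -3]].

W = [[0, -2, -5], [5, 4, 3], [4, 5, -3]]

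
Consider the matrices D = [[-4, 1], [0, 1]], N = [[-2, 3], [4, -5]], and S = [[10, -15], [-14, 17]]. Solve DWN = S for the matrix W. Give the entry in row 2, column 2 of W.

Left-multiply by D⁻¹ and right-multiply by N⁻¹: W = D⁻¹SN⁻¹.
det D = -4, so D⁻¹ = [[-1/4, 1/4], [0, 1]].
det N = -2, so N⁻¹ = [[5/2, 3/2], [2, 1]].
D⁻¹S = [[-6, 8], [-14, 17]].
W = (D⁻¹S)N⁻¹ = [[1, -1], [-1, -4]].

-4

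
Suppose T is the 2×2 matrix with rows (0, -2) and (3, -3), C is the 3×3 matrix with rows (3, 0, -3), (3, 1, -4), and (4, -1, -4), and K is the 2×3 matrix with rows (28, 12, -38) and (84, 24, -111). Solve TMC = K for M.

M = [[-2, 4, 2], [-1, -5, 1]]

Isolating M: multiply by T⁻¹ from the left and C⁻¹ from the right, so M = T⁻¹KC⁻¹.
det T = 6, so T⁻¹ = [[-1/2, 1/3], [-1/2, 0]].
det C = -3, so C⁻¹ = [[8/3, -1, -1], [4/3, 0, -1], [7/3, -1, -1]].
T⁻¹K = [[14, 2, -18], [-14, -6, 19]].
M = (T⁻¹K)C⁻¹ = [[-2, 4, 2], [-1, -5, 1]].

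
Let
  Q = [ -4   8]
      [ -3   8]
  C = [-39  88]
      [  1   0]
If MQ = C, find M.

M = [[6, 5], [-1, 1]]

Q is on the right of M, so right-multiply by Q⁻¹: M = CQ⁻¹.
det Q = -8, so Q⁻¹ = [[-1, 1], [-3/8, 1/2]].
M = CQ⁻¹ = [[-39, 88], [1, 0]] · [[-1, 1], [-3/8, 1/2]] = [[6, 5], [-1, 1]].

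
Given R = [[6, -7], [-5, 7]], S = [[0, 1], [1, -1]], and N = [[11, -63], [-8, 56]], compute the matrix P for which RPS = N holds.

P = R⁻¹NS⁻¹ (apply R⁻¹ on the left and S⁻¹ on the right).
R has determinant 7; R⁻¹ = [[1, 1], [5/7, 6/7]].
det S = -1, so S⁻¹ = [[1, 1], [1, 0]].
R⁻¹N = [[3, -7], [1, 3]].
P = (R⁻¹N)S⁻¹ = [[-4, 3], [4, 1]].

P = [[-4, 3], [4, 1]]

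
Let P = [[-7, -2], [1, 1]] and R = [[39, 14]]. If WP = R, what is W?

W = [[-5, 4]]

Since P sits to the right of W, W = RP⁻¹.
P has determinant -5; P⁻¹ = [[-1/5, -2/5], [1/5, 7/5]].
W = RP⁻¹ = [[39, 14]] · [[-1/5, -2/5], [1/5, 7/5]] = [[-5, 4]].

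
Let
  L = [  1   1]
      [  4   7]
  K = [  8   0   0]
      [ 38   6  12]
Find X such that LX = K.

X = [[6, -2, -4], [2, 2, 4]]

L is on the left of X, so left-multiply by L⁻¹: X = L⁻¹K.
L has determinant 3; L⁻¹ = [[7/3, -1/3], [-4/3, 1/3]].
X = L⁻¹K = [[7/3, -1/3], [-4/3, 1/3]] · [[8, 0, 0], [38, 6, 12]] = [[6, -2, -4], [2, 2, 4]].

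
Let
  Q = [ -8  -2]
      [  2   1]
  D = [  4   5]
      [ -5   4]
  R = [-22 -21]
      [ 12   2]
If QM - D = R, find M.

M = [[1, 1], [5, 4]]

QM = R + D = [[-18, -16], [7, 6]].
Left-multiplying both sides by Q⁻¹ gives M = Q⁻¹(R + D).
det Q = -4; the adjugate gives Q⁻¹ = [[-1/4, -1/2], [1/2, 2]].
M = Q⁻¹(R + D) = [[1, 1], [5, 4]].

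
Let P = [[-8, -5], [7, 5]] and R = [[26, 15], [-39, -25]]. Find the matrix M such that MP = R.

M = [[-5, -2], [4, -1]]

P is on the right of M, so right-multiply by P⁻¹: M = RP⁻¹.
det P = -5; the adjugate gives P⁻¹ = [[-1, -1], [7/5, 8/5]].
M = RP⁻¹ = [[26, 15], [-39, -25]] · [[-1, -1], [7/5, 8/5]] = [[-5, -2], [4, -1]].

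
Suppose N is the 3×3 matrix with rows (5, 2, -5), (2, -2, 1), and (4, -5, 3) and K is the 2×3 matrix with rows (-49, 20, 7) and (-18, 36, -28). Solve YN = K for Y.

Right-multiplying both sides by N⁻¹ gives Y = KN⁻¹.
det N = 1, so N⁻¹ = [[-1, 19, -8], [-2, 35, -15], [-2, 33, -14]].
Y = KN⁻¹ = [[-49, 20, 7], [-18, 36, -28]] · [[-1, 19, -8], [-2, 35, -15], [-2, 33, -14]] = [[-5, 0, -6], [2, -6, -4]].

Y = [[-5, 0, -6], [2, -6, -4]]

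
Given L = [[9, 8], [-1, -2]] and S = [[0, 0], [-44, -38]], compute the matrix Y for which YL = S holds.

Y = [[0, 0], [-5, -1]]

Since L sits to the right of Y, Y = SL⁻¹.
det L = -10, so L⁻¹ = [[1/5, 4/5], [-1/10, -9/10]].
Y = SL⁻¹ = [[0, 0], [-44, -38]] · [[1/5, 4/5], [-1/10, -9/10]] = [[0, 0], [-5, -1]].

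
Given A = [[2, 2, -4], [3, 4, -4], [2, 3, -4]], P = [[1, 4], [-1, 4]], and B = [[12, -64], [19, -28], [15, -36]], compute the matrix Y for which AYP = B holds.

Y = A⁻¹BP⁻¹ (apply A⁻¹ on the left and P⁻¹ on the right).
det A = -4, so A⁻¹ = [[1, 1, -2], [-1, 0, 1], [-1/4, 1/2, -1/2]].
P has determinant 8; P⁻¹ = [[1/2, -1/2], [1/8, 1/8]].
A⁻¹B = [[1, -20], [3, 28], [-1, 20]].
Y = (A⁻¹B)P⁻¹ = [[-2, -3], [5, 2], [2, 3]].

Y = [[-2, -3], [5, 2], [2, 3]]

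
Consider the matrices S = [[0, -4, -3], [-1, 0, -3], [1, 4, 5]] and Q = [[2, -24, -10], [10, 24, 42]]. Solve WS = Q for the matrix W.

Since S sits to the right of W, W = QS⁻¹.
det S = 4; the adjugate gives S⁻¹ = [[3, 2, 3], [1/2, 3/4, 3/4], [-1, -1, -1]].
W = QS⁻¹ = [[2, -24, -10], [10, 24, 42]] · [[3, 2, 3], [1/2, 3/4, 3/4], [-1, -1, -1]] = [[4, -4, -2], [0, -4, 6]].

W = [[4, -4, -2], [0, -4, 6]]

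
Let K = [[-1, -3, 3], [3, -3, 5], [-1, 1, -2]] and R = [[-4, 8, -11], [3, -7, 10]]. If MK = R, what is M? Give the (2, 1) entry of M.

1

Since K sits to the right of M, M = RK⁻¹.
det K = -4; the adjugate gives K⁻¹ = [[-1/4, 3/4, 3/2], [-1/4, -5/4, -7/2], [0, -1, -3]].
M = RK⁻¹ = [[-4, 8, -11], [3, -7, 10]] · [[-1/4, 3/4, 3/2], [-1/4, -5/4, -7/2], [0, -1, -3]] = [[-1, -2, -1], [1, 1, -1]].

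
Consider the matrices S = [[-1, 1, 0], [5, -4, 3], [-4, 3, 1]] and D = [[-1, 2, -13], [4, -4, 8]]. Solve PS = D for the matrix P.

P = [[2, -3, -4], [-2, 2, 2]]

Right-multiplying both sides by S⁻¹ gives P = DS⁻¹.
S has determinant -4; S⁻¹ = [[13/4, 1/4, -3/4], [17/4, 1/4, -3/4], [1/4, 1/4, 1/4]].
P = DS⁻¹ = [[-1, 2, -13], [4, -4, 8]] · [[13/4, 1/4, -3/4], [17/4, 1/4, -3/4], [1/4, 1/4, 1/4]] = [[2, -3, -4], [-2, 2, 2]].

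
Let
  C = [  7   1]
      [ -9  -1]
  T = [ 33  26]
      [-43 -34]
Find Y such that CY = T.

Y = [[5, 4], [-2, -2]]

Since C multiplies Y on the left, Y = C⁻¹T.
C has determinant 2; C⁻¹ = [[-1/2, -1/2], [9/2, 7/2]].
Y = C⁻¹T = [[-1/2, -1/2], [9/2, 7/2]] · [[33, 26], [-43, -34]] = [[5, 4], [-2, -2]].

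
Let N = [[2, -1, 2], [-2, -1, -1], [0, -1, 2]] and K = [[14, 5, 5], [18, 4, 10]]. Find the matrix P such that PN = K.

Right-multiplying both sides by N⁻¹ gives P = KN⁻¹.
det N = -6, so N⁻¹ = [[1/2, 0, -1/2], [-2/3, -2/3, 1/3], [-1/3, -1/3, 2/3]].
P = KN⁻¹ = [[14, 5, 5], [18, 4, 10]] · [[1/2, 0, -1/2], [-2/3, -2/3, 1/3], [-1/3, -1/3, 2/3]] = [[2, -5, -2], [3, -6, -1]].

P = [[2, -5, -2], [3, -6, -1]]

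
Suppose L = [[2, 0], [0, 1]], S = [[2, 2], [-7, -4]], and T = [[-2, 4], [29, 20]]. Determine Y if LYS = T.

Left-multiply by L⁻¹ and right-multiply by S⁻¹: Y = L⁻¹TS⁻¹.
det L = 2; the adjugate gives L⁻¹ = [[1/2, 0], [0, 1]].
S has determinant 6; S⁻¹ = [[-2/3, -1/3], [7/6, 1/3]].
L⁻¹T = [[-1, 2], [29, 20]].
Y = (L⁻¹T)S⁻¹ = [[3, 1], [4, -3]].

Y = [[3, 1], [4, -3]]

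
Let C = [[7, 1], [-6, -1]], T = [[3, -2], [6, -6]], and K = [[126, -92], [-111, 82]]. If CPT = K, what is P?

P = [[5, 0], [-1, 4]]

Left-multiply by C⁻¹ and right-multiply by T⁻¹: P = C⁻¹KT⁻¹.
det C = -1, so C⁻¹ = [[1, 1], [-6, -7]].
T has determinant -6; T⁻¹ = [[1, -1/3], [1, -1/2]].
C⁻¹K = [[15, -10], [21, -22]].
P = (C⁻¹K)T⁻¹ = [[5, 0], [-1, 4]].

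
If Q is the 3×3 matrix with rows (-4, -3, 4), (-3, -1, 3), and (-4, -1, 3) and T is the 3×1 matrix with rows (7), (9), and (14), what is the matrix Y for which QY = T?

Y = [[-5], [3], [-1]]

Since Q multiplies Y on the left, Y = Q⁻¹T.
det Q = 5, so Q⁻¹ = [[0, 1, -1], [-3/5, 4/5, 0], [-1/5, 8/5, -1]].
Y = Q⁻¹T = [[0, 1, -1], [-3/5, 4/5, 0], [-1/5, 8/5, -1]] · [[7], [9], [14]] = [[-5], [3], [-1]].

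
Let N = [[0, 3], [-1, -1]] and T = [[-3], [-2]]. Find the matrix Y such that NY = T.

Since N multiplies Y on the left, Y = N⁻¹T.
det N = 3; the adjugate gives N⁻¹ = [[-1/3, -1], [1/3, 0]].
Y = N⁻¹T = [[-1/3, -1], [1/3, 0]] · [[-3], [-2]] = [[3], [-1]].

Y = [[3], [-1]]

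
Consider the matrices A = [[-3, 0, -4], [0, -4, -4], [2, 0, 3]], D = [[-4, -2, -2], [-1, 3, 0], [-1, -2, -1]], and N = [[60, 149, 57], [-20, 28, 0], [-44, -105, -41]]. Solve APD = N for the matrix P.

Left-multiply by A⁻¹ and right-multiply by D⁻¹: P = A⁻¹ND⁻¹.
det A = 4; the adjugate gives A⁻¹ = [[-3, 0, -4], [-2, -1/4, -3], [2, 0, 3]].
D has determinant 4; D⁻¹ = [[-3/4, 1/2, 3/2], [-1/4, 1/2, 1/2], [5/4, -3/2, -7/2]].
A⁻¹N = [[-4, -27, -7], [17, 10, 9], [-12, -17, -9]].
P = (A⁻¹N)D⁻¹ = [[1, -5, 5], [-4, 0, -1], [2, -1, 5]].

P = [[1, -5, 5], [-4, 0, -1], [2, -1, 5]]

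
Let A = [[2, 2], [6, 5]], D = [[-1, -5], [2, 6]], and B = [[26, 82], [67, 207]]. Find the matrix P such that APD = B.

P = A⁻¹BD⁻¹ (apply A⁻¹ on the left and D⁻¹ on the right).
det A = -2, so A⁻¹ = [[-5/2, 1], [3, -1]].
det D = 4; the adjugate gives D⁻¹ = [[3/2, 5/4], [-1/2, -1/4]].
A⁻¹B = [[2, 2], [11, 39]].
P = (A⁻¹B)D⁻¹ = [[2, 2], [-3, 4]].

P = [[2, 2], [-3, 4]]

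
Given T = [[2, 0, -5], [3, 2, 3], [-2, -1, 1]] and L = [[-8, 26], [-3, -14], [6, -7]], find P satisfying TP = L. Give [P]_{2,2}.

5

T is on the left of P, so left-multiply by T⁻¹: P = T⁻¹L.
T has determinant 5; T⁻¹ = [[1, 1, 2], [-9/5, -8/5, -21/5], [1/5, 2/5, 4/5]].
P = T⁻¹L = [[1, 1, 2], [-9/5, -8/5, -21/5], [1/5, 2/5, 4/5]] · [[-8, 26], [-3, -14], [6, -7]] = [[1, -2], [-6, 5], [2, -6]].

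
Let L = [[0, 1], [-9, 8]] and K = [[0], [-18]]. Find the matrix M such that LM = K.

M = [[2], [0]]

L is on the left of M, so left-multiply by L⁻¹: M = L⁻¹K.
det L = 9, so L⁻¹ = [[8/9, -1/9], [1, 0]].
M = L⁻¹K = [[8/9, -1/9], [1, 0]] · [[0], [-18]] = [[2], [0]].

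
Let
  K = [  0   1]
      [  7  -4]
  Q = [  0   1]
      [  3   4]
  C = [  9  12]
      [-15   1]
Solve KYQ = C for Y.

Y = [[3, 1], [0, 3]]

Y = K⁻¹CQ⁻¹ (apply K⁻¹ on the left and Q⁻¹ on the right).
K has determinant -7; K⁻¹ = [[4/7, 1/7], [1, 0]].
det Q = -3; the adjugate gives Q⁻¹ = [[-4/3, 1/3], [1, 0]].
K⁻¹C = [[3, 7], [9, 12]].
Y = (K⁻¹C)Q⁻¹ = [[3, 1], [0, 3]].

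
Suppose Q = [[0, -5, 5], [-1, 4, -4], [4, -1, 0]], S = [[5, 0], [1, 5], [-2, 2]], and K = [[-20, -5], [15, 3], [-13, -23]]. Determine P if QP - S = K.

P = [[-4, -4], [-1, 5], [-4, 4]]

QP = K + S = [[-15, -5], [16, 8], [-15, -21]].
Q is on the left of P, so left-multiply by Q⁻¹: P = Q⁻¹(K + S).
Q has determinant 5; Q⁻¹ = [[-4/5, -1, 0], [-16/5, -4, -1], [-3, -4, -1]].
P = Q⁻¹(K + S) = [[-4, -4], [-1, 5], [-4, 4]].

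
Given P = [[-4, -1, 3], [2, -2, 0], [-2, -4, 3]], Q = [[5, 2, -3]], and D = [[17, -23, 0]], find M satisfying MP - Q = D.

MP = D + Q = [[22, -21, -3]].
Right-multiplying both sides by P⁻¹ gives M = (D + Q)P⁻¹.
det P = -6; the adjugate gives P⁻¹ = [[1, 3/2, -1], [1, 1, -1], [2, 7/3, -5/3]].
M = (D + Q)P⁻¹ = [[-5, 5, 4]].

M = [[-5, 5, 4]]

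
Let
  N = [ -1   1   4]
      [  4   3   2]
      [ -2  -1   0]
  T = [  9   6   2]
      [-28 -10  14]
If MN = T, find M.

M = [[-1, 3, 2], [6, -5, 1]]

Since N sits to the right of M, M = TN⁻¹.
det N = 2; the adjugate gives N⁻¹ = [[1, -2, -5], [-2, 4, 9], [1, -3/2, -7/2]].
M = TN⁻¹ = [[9, 6, 2], [-28, -10, 14]] · [[1, -2, -5], [-2, 4, 9], [1, -3/2, -7/2]] = [[-1, 3, 2], [6, -5, 1]].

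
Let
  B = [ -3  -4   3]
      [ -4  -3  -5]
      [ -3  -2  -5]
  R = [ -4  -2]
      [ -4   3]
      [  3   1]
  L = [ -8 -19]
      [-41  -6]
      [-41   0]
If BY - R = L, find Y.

BY = L + R = [[-12, -21], [-45, -3], [-38, 1]].
Since B multiplies Y on the left, Y = B⁻¹(L + R).
det B = 2; the adjugate gives B⁻¹ = [[5/2, -13, 29/2], [-5/2, 12, -27/2], [-1/2, 3, -7/2]].
Y = B⁻¹(L + R) = [[4, 1], [3, 3], [4, -2]].

Y = [[4, 1], [3, 3], [4, -2]]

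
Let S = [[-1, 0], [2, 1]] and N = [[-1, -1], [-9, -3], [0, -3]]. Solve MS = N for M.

M = [[-1, -1], [3, -3], [-6, -3]]

S is on the right of M, so right-multiply by S⁻¹: M = NS⁻¹.
det S = -1, so S⁻¹ = [[-1, 0], [2, 1]].
M = NS⁻¹ = [[-1, -1], [-9, -3], [0, -3]] · [[-1, 0], [2, 1]] = [[-1, -1], [3, -3], [-6, -3]].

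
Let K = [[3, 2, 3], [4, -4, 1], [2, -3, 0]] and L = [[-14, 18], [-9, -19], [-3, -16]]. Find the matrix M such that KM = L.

M = [[-3, 1], [-1, 6], [-1, 1]]

Since K multiplies M on the left, M = K⁻¹L.
K has determinant 1; K⁻¹ = [[3, -9, 14], [2, -6, 9], [-4, 13, -20]].
M = K⁻¹L = [[3, -9, 14], [2, -6, 9], [-4, 13, -20]] · [[-14, 18], [-9, -19], [-3, -16]] = [[-3, 1], [-1, 6], [-1, 1]].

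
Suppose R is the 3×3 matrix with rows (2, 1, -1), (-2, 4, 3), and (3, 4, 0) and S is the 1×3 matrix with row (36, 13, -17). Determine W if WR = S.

W = [[5, -4, 6]]

Right-multiplying both sides by R⁻¹ gives W = SR⁻¹.
R has determinant 5; R⁻¹ = [[-12/5, -4/5, 7/5], [9/5, 3/5, -4/5], [-4, -1, 2]].
W = SR⁻¹ = [[36, 13, -17]] · [[-12/5, -4/5, 7/5], [9/5, 3/5, -4/5], [-4, -1, 2]] = [[5, -4, 6]].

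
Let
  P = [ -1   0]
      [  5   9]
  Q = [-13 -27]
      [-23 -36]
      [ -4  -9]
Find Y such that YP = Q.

Right-multiplying both sides by P⁻¹ gives Y = QP⁻¹.
det P = -9, so P⁻¹ = [[-1, 0], [5/9, 1/9]].
Y = QP⁻¹ = [[-13, -27], [-23, -36], [-4, -9]] · [[-1, 0], [5/9, 1/9]] = [[-2, -3], [3, -4], [-1, -1]].

Y = [[-2, -3], [3, -4], [-1, -1]]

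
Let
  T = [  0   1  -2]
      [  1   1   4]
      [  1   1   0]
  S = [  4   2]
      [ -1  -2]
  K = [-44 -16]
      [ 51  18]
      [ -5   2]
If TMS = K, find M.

Isolating M: multiply by T⁻¹ from the left and S⁻¹ from the right, so M = T⁻¹KS⁻¹.
T has determinant 4; T⁻¹ = [[-1, -1/2, 3/2], [1, 1/2, -1/2], [0, 1/4, -1/4]].
det S = -6, so S⁻¹ = [[1/3, 1/3], [-1/6, -2/3]].
T⁻¹K = [[11, 10], [-16, -8], [14, 4]].
M = (T⁻¹K)S⁻¹ = [[2, -3], [-4, 0], [4, 2]].

M = [[2, -3], [-4, 0], [4, 2]]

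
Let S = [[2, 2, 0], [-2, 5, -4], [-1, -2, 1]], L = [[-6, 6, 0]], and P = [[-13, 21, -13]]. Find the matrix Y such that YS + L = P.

YS = P − L = [[-7, 15, -13]].
S is on the right of Y, so right-multiply by S⁻¹: Y = (P − L)S⁻¹.
S has determinant 6; S⁻¹ = [[-1/2, -1/3, -4/3], [1, 1/3, 4/3], [3/2, 1/3, 7/3]].
Y = (P − L)S⁻¹ = [[-1, 3, -1]].

Y = [[-1, 3, -1]]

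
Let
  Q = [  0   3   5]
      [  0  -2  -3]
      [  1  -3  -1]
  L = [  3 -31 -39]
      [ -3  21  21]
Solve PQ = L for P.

Since Q sits to the right of P, P = LQ⁻¹.
Q has determinant 1; Q⁻¹ = [[-7, -12, 1], [-3, -5, 0], [2, 3, 0]].
P = LQ⁻¹ = [[3, -31, -39], [-3, 21, 21]] · [[-7, -12, 1], [-3, -5, 0], [2, 3, 0]] = [[-6, 2, 3], [0, -6, -3]].

P = [[-6, 2, 3], [0, -6, -3]]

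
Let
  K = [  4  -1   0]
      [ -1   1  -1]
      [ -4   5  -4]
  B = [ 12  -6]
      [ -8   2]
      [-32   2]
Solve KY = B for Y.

Y = [[3, -3], [0, -6], [5, -5]]

K is on the left of Y, so left-multiply by K⁻¹: Y = K⁻¹B.
K has determinant 4; K⁻¹ = [[1/4, -1, 1/4], [0, -4, 1], [-1/4, -4, 3/4]].
Y = K⁻¹B = [[1/4, -1, 1/4], [0, -4, 1], [-1/4, -4, 3/4]] · [[12, -6], [-8, 2], [-32, 2]] = [[3, -3], [0, -6], [5, -5]].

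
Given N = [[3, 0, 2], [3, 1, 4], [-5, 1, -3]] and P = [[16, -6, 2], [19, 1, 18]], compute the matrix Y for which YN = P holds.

Y = [[6, -4, -2], [0, 3, -2]]

N is on the right of Y, so right-multiply by N⁻¹: Y = PN⁻¹.
det N = -5, so N⁻¹ = [[7/5, -2/5, 2/5], [11/5, -1/5, 6/5], [-8/5, 3/5, -3/5]].
Y = PN⁻¹ = [[16, -6, 2], [19, 1, 18]] · [[7/5, -2/5, 2/5], [11/5, -1/5, 6/5], [-8/5, 3/5, -3/5]] = [[6, -4, -2], [0, 3, -2]].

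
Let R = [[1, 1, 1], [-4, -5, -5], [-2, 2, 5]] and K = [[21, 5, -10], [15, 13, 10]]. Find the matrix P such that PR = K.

P = [[-5, -4, -5], [5, -2, -1]]

Since R sits to the right of P, P = KR⁻¹.
det R = -3; the adjugate gives R⁻¹ = [[5, 1, 0], [-10, -7/3, -1/3], [6, 4/3, 1/3]].
P = KR⁻¹ = [[21, 5, -10], [15, 13, 10]] · [[5, 1, 0], [-10, -7/3, -1/3], [6, 4/3, 1/3]] = [[-5, -4, -5], [5, -2, -1]].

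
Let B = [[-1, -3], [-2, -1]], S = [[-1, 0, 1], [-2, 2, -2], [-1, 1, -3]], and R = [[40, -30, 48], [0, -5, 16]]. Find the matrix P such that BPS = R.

Left-multiply by B⁻¹ and right-multiply by S⁻¹: P = B⁻¹RS⁻¹.
B has determinant -5; B⁻¹ = [[1/5, -3/5], [-2/5, 1/5]].
det S = 4, so S⁻¹ = [[-1, 1/4, -1/2], [-1, 1, -1], [0, 1/4, -1/2]].
B⁻¹R = [[8, -3, 0], [-16, 11, -16]].
P = (B⁻¹R)S⁻¹ = [[-5, -1, -1], [5, 3, 5]].

P = [[-5, -1, -1], [5, 3, 5]]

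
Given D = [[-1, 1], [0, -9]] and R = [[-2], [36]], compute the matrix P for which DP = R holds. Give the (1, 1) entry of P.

-2

Since D multiplies P on the left, P = D⁻¹R.
det D = 9, so D⁻¹ = [[-1, -1/9], [0, -1/9]].
P = D⁻¹R = [[-1, -1/9], [0, -1/9]] · [[-2], [36]] = [[-2], [-4]].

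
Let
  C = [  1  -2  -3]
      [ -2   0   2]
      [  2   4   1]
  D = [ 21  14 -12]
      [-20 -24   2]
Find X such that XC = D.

X = [[3, -4, 5], [0, 4, -6]]

C is on the right of X, so right-multiply by C⁻¹: X = DC⁻¹.
C has determinant 4; C⁻¹ = [[-2, -5/2, -1], [3/2, 7/4, 1], [-2, -2, -1]].
X = DC⁻¹ = [[21, 14, -12], [-20, -24, 2]] · [[-2, -5/2, -1], [3/2, 7/4, 1], [-2, -2, -1]] = [[3, -4, 5], [0, 4, -6]].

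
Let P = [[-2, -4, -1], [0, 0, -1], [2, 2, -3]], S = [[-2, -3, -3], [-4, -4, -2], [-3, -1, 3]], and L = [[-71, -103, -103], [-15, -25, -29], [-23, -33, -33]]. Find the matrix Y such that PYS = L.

Y = [[-1, -1, 4], [-3, -2, -1], [-4, -4, 3]]

Y = P⁻¹LS⁻¹ (apply P⁻¹ on the left and S⁻¹ on the right).
P has determinant 4; P⁻¹ = [[1/2, -7/2, 1], [-1/2, 2, -1/2], [0, -1, 0]].
det S = -2; the adjugate gives S⁻¹ = [[7, -6, 3], [-9, 15/2, -4], [4, -7/2, 2]].
P⁻¹L = [[-6, 3, 17], [17, 18, 10], [15, 25, 29]].
Y = (P⁻¹L)S⁻¹ = [[-1, -1, 4], [-3, -2, -1], [-4, -4, 3]].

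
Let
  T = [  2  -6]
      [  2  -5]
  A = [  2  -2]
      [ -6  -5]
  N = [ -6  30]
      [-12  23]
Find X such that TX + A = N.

X = [[2, 4], [2, -4]]

TX = N − A = [[-8, 32], [-6, 28]].
Since T multiplies X on the left, X = T⁻¹(N − A).
det T = 2, so T⁻¹ = [[-5/2, 3], [-1, 1]].
X = T⁻¹(N − A) = [[2, 4], [2, -4]].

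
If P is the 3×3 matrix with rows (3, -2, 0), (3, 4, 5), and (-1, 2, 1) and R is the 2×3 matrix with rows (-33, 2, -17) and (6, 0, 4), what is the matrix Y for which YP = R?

P is on the right of Y, so right-multiply by P⁻¹: Y = RP⁻¹.
det P = -2, so P⁻¹ = [[3, -1, 5], [4, -3/2, 15/2], [-5, 2, -9]].
Y = RP⁻¹ = [[-33, 2, -17], [6, 0, 4]] · [[3, -1, 5], [4, -3/2, 15/2], [-5, 2, -9]] = [[-6, -4, 3], [-2, 2, -6]].

Y = [[-6, -4, 3], [-2, 2, -6]]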